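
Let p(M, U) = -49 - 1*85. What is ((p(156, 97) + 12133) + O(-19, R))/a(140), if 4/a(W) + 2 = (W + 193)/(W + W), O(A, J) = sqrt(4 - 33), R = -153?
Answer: -2723773/1120 - 227*I*sqrt(29)/1120 ≈ -2431.9 - 1.0915*I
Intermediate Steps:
p(M, U) = -134 (p(M, U) = -49 - 85 = -134)
O(A, J) = I*sqrt(29) (O(A, J) = sqrt(-29) = I*sqrt(29))
a(W) = 4/(-2 + (193 + W)/(2*W)) (a(W) = 4/(-2 + (W + 193)/(W + W)) = 4/(-2 + (193 + W)/((2*W))) = 4/(-2 + (193 + W)*(1/(2*W))) = 4/(-2 + (193 + W)/(2*W)))
((p(156, 97) + 12133) + O(-19, R))/a(140) = ((-134 + 12133) + I*sqrt(29))/((-8*140/(-193 + 3*140))) = (11999 + I*sqrt(29))/((-8*140/(-193 + 420))) = (11999 + I*sqrt(29))/((-8*140/227)) = (11999 + I*sqrt(29))/((-8*140*1/227)) = (11999 + I*sqrt(29))/(-1120/227) = (11999 + I*sqrt(29))*(-227/1120) = -2723773/1120 - 227*I*sqrt(29)/1120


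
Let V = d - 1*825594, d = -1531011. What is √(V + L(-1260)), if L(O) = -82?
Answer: I*√2356687 ≈ 1535.2*I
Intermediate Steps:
V = -2356605 (V = -1531011 - 1*825594 = -1531011 - 825594 = -2356605)
√(V + L(-1260)) = √(-2356605 - 82) = √(-2356687) = I*√2356687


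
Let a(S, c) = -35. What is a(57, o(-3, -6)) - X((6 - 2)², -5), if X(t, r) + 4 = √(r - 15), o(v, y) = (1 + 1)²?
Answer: -31 - 2*I*√5 ≈ -31.0 - 4.4721*I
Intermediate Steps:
o(v, y) = 4 (o(v, y) = 2² = 4)
X(t, r) = -4 + √(-15 + r) (X(t, r) = -4 + √(r - 15) = -4 + √(-15 + r))
a(57, o(-3, -6)) - X((6 - 2)², -5) = -35 - (-4 + √(-15 - 5)) = -35 - (-4 + √(-20)) = -35 - (-4 + 2*I*√5) = -35 + (4 - 2*I*√5) = -31 - 2*I*√5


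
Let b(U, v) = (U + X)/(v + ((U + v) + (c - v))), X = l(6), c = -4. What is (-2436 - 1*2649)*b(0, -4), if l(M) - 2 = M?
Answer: 5085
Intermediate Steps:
l(M) = 2 + M
X = 8 (X = 2 + 6 = 8)
b(U, v) = (8 + U)/(-4 + U + v) (b(U, v) = (U + 8)/(v + ((U + v) + (-4 - v))) = (8 + U)/(v + (-4 + U)) = (8 + U)/(-4 + U + v))
(-2436 - 1*2649)*b(0, -4) = (-2436 - 1*2649)*((8 + 0)/(-4 + 0 - 4)) = (-2436 - 2649)*(8/(-8)) = -(-5085)*8/8 = -5085*(-1) = 5085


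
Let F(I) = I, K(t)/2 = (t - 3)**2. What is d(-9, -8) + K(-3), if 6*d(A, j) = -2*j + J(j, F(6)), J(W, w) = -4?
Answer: 74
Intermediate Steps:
K(t) = 2*(-3 + t)**2 (K(t) = 2*(t - 3)**2 = 2*(-3 + t)**2)
d(A, j) = -2/3 - j/3 (d(A, j) = (-2*j - 4)/6 = (-4 - 2*j)/6 = -2/3 - j/3)
d(-9, -8) + K(-3) = (-2/3 - 1/3*(-8)) + 2*(-3 - 3)**2 = (-2/3 + 8/3) + 2*(-6)**2 = 2 + 2*36 = 2 + 72 = 74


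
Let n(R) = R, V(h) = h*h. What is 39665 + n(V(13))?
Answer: 39834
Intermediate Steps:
V(h) = h²
39665 + n(V(13)) = 39665 + 13² = 39665 + 169 = 39834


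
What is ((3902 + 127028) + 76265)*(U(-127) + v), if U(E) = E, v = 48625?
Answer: 10048543110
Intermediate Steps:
((3902 + 127028) + 76265)*(U(-127) + v) = ((3902 + 127028) + 76265)*(-127 + 48625) = (130930 + 76265)*48498 = 207195*48498 = 10048543110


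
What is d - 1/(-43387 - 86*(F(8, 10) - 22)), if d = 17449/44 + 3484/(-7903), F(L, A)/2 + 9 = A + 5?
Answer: 5857930911309/14787998764 ≈ 396.13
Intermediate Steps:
F(L, A) = -8 + 2*A (F(L, A) = -18 + 2*(A + 5) = -18 + 2*(5 + A) = -18 + (10 + 2*A) = -8 + 2*A)
d = 137746151/347732 (d = 17449*(1/44) + 3484*(-1/7903) = 17449/44 - 3484/7903 = 137746151/347732 ≈ 396.13)
d - 1/(-43387 - 86*(F(8, 10) - 22)) = 137746151/347732 - 1/(-43387 - 86*((-8 + 2*10) - 22)) = 137746151/347732 - 1/(-43387 - 86*((-8 + 20) - 22)) = 137746151/347732 - 1/(-43387 - 86*(12 - 22)) = 137746151/347732 - 1/(-43387 - 86*(-10)) = 137746151/347732 - 1/(-43387 + 860) = 137746151/347732 - 1/(-42527) = 137746151/347732 - 1*(-1/42527) = 137746151/347732 + 1/42527 = 5857930911309/14787998764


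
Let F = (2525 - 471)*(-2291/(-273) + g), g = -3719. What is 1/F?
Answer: -21/160053368 ≈ -1.3121e-7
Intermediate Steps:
F = -160053368/21 (F = (2525 - 471)*(-2291/(-273) - 3719) = 2054*(-2291*(-1/273) - 3719) = 2054*(2291/273 - 3719) = 2054*(-1012996/273) = -160053368/21 ≈ -7.6216e+6)
1/F = 1/(-160053368/21) = -21/160053368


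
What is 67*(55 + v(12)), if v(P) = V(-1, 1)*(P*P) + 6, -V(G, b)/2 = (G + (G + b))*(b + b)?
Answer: 42679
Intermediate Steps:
V(G, b) = -4*b*(b + 2*G) (V(G, b) = -2*(G + (G + b))*(b + b) = -2*(b + 2*G)*2*b = -4*b*(b + 2*G))
v(P) = 6 + 4*P² (v(P) = (-4*1*(1 + 2*(-1)))*(P*P) + 6 = (-4*1*(1 - 2))*P² + 6 = (-4*1*(-1))*P² + 6 = 4*P² + 6 = 6 + 4*P²)
67*(55 + v(12)) = 67*(55 + (6 + 4*12²)) = 67*(55 + (6 + 4*144)) = 67*(55 + (6 + 576)) = 67*(55 + 582) = 67*637 = 42679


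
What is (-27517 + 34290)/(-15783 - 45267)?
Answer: -6773/61050 ≈ -0.11094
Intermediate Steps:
(-27517 + 34290)/(-15783 - 45267) = 6773/(-61050) = 6773*(-1/61050) = -6773/61050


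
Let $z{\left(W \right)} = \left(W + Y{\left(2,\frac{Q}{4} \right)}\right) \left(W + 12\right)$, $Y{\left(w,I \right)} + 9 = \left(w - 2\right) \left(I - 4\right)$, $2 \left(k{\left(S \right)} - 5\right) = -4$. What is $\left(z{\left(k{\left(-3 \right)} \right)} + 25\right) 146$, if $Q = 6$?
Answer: $-9490$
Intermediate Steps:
$k{\left(S \right)} = 3$ ($k{\left(S \right)} = 5 + \frac{1}{2} \left(-4\right) = 5 - 2 = 3$)
$Y{\left(w,I \right)} = -9 + \left(-4 + I\right) \left(-2 + w\right)$ ($Y{\left(w,I \right)} = -9 + \left(w - 2\right) \left(I - 4\right) = -9 + \left(-2 + w\right) \left(-4 + I\right) = -9 + \left(-4 + I\right) \left(-2 + w\right)$)
$z{\left(W \right)} = \left(-9 + W\right) \left(12 + W\right)$ ($z{\left(W \right)} = \left(W - \left(9 - \frac{6}{4} \cdot 2 + 2 \cdot 6 \cdot \frac{1}{4}\right)\right) \left(W + 12\right) = \left(W - \left(9 - 6 \cdot \frac{1}{4} \cdot 2 + 2 \cdot 6 \cdot \frac{1}{4}\right)\right) \left(12 + W\right) = \left(W - 9\right) \left(12 + W\right) = \left(-9 + W\right) \left(12 + W\right)$)
$\left(z{\left(k{\left(-3 \right)} \right)} + 25\right) 146 = \left(\left(-108 + 3^{2} + 3 \cdot 3\right) + 25\right) 146 = \left(\left(-108 + 9 + 9\right) + 25\right) 146 = \left(-90 + 25\right) 146 = \left(-65\right) 146 = -9490$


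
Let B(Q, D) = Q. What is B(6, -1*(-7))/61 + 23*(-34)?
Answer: -47696/61 ≈ -781.90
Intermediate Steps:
B(6, -1*(-7))/61 + 23*(-34) = 6/61 + 23*(-34) = 6*(1/61) - 782 = 6/61 - 782 = -47696/61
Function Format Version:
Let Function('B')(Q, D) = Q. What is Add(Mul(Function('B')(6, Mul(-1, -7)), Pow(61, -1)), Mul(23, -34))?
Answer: Rational(-47696, 61) ≈ -781.90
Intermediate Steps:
Add(Mul(Function('B')(6, Mul(-1, -7)), Pow(61, -1)), Mul(23, -34)) = Add(Mul(6, Pow(61, -1)), Mul(23, -34)) = Add(Mul(6, Rational(1, 61)), -782) = Add(Rational(6, 61), -782) = Rational(-47696, 61)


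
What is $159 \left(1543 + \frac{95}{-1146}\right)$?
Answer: $\frac{93713699}{382} \approx 2.4532 \cdot 10^{5}$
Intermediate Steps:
$159 \left(1543 + \frac{95}{-1146}\right) = 159 \left(1543 + 95 \left(- \frac{1}{1146}\right)\right) = 159 \left(1543 - \frac{95}{1146}\right) = 159 \cdot \frac{1768183}{1146} = \frac{93713699}{382}$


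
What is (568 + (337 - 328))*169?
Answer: 97513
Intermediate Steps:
(568 + (337 - 328))*169 = (568 + 9)*169 = 577*169 = 97513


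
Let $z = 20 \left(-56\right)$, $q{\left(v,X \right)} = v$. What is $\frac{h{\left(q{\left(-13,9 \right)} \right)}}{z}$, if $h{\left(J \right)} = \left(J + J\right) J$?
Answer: $- \frac{169}{560} \approx -0.30179$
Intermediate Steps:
$h{\left(J \right)} = 2 J^{2}$ ($h{\left(J \right)} = 2 J J = 2 J^{2}$)
$z = -1120$
$\frac{h{\left(q{\left(-13,9 \right)} \right)}}{z} = \frac{2 \left(-13\right)^{2}}{-1120} = 2 \cdot 169 \left(- \frac{1}{1120}\right) = 338 \left(- \frac{1}{1120}\right) = - \frac{169}{560}$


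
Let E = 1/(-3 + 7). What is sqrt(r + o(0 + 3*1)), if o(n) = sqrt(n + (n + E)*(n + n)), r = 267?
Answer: sqrt(1068 + 6*sqrt(10))/2 ≈ 16.485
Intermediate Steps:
E = 1/4 ≈ 0.25000
o(n) = sqrt(n + 2*n*(1/4 + n)) (o(n) = sqrt(n + (n + 1/4)*(n + n)) = sqrt(n + (1/4 + n)*(2*n)) = sqrt(n + 2*n*(1/4 + n)))
sqrt(r + o(0 + 3*1)) = sqrt(267 + sqrt(2)*sqrt((0 + 3*1)*(3 + 4*(0 + 3*1)))/2) = sqrt(267 + sqrt(2)*sqrt((0 + 3)*(3 + 4*(0 + 3)))/2) = sqrt(267 + sqrt(2)*sqrt(3*(3 + 4*3))/2) = sqrt(267 + sqrt(2)*sqrt(3*(3 + 12))/2) = sqrt(267 + sqrt(2)*sqrt(3*15)/2) = sqrt(267 + sqrt(2)*sqrt(45)/2) = sqrt(267 + sqrt(2)*(3*sqrt(5))/2) = sqrt(267 + 3*sqrt(10)/2)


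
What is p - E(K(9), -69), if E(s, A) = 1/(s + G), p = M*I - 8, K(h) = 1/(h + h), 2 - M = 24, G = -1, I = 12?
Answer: -4606/17 ≈ -270.94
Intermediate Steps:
M = -22 (M = 2 - 1*24 = 2 - 24 = -22)
K(h) = 1/(2*h)
p = -272 (p = -22*12 - 8 = -264 - 8 = -272)
E(s, A) = 1/(-1 + s) (E(s, A) = 1/(s - 1) = 1/(-1 + s))
p - E(K(9), -69) = -272 - 1/(-1 + (½)/9) = -272 - 1/(-1 + (½)*(⅑)) = -272 - 1/(-1 + 1/18) = -272 - 1/(-17/18) = -272 - 1*(-18/17) = -272 + 18/17 = -4606/17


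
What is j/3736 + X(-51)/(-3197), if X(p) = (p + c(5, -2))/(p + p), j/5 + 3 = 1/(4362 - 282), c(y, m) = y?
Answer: -586999/141250688 ≈ -0.0041557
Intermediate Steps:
j = -12239/816 (j = -15 + 5/(4362 - 282) = -15 + 5/4080 = -15 + 5*(1/4080) = -15 + 1/816 = -12239/816 ≈ -14.999)
X(p) = (5 + p)/(2*p) (X(p) = (p + 5)/(p + p) = (5 + p)/((2*p)) = (5 + p)*(1/(2*p)) = (5 + p)/(2*p))
j/3736 + X(-51)/(-3197) = -12239/816/3736 + ((1/2)*(5 - 51)/(-51))/(-3197) = -12239/816*1/3736 + ((1/2)*(-1/51)*(-46))*(-1/3197) = -12239/3048576 + (23/51)*(-1/3197) = -12239/3048576 - 1/7089 = -586999/141250688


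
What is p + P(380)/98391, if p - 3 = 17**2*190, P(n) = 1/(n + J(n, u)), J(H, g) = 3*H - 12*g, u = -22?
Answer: 9638853849673/175529544 ≈ 54913.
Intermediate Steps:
J(H, g) = -12*g + 3*H
P(n) = 1/(264 + 4*n) (P(n) = 1/(n + (-12*(-22) + 3*n)) = 1/(n + (264 + 3*n)) = 1/(264 + 4*n))
p = 54913 (p = 3 + 17**2*190 = 3 + 289*190 = 3 + 54910 = 54913)
p + P(380)/98391 = 54913 + (1/(4*(66 + 380)))/98391 = 54913 + ((1/4)/446)*(1/98391) = 54913 + ((1/4)*(1/446))*(1/98391) = 54913 + (1/1784)*(1/98391) = 54913 + 1/175529544 = 9638853849673/175529544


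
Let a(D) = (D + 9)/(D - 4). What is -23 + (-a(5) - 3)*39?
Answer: -686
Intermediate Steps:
a(D) = (9 + D)/(-4 + D)
-23 + (-a(5) - 3)*39 = -23 + (-(9 + 5)/(-4 + 5) - 3)*39 = -23 + (-14/1 - 3)*39 = -23 + (-14 - 3)*39 = -23 - 17*39 = -23 - 663 = -686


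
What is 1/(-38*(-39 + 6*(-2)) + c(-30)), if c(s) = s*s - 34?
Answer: 1/2804 ≈ 0.00035663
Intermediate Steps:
c(s) = -34 + s**2 (c(s) = s**2 - 34 = -34 + s**2)
1/(-38*(-39 + 6*(-2)) + c(-30)) = 1/(-38*(-39 + 6*(-2)) + (-34 + (-30)**2)) = 1/(-38*(-39 - 12) + (-34 + 900)) = 1/(-38*(-51) + 866) = 1/(1938 + 866) = 1/2804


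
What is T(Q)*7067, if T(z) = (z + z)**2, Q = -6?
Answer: 1017648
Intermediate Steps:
T(z) = 4*z**2 (T(z) = (2*z)**2 = 4*z**2)
T(Q)*7067 = (4*(-6)**2)*7067 = (4*36)*7067 = 144*7067 = 1017648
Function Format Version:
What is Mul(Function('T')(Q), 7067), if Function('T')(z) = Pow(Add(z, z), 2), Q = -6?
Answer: 1017648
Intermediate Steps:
Function('T')(z) = Mul(4, Pow(z, 2)) (Function('T')(z) = Pow(Mul(2, z), 2) = Mul(4, Pow(z, 2)))
Mul(Function('T')(Q), 7067) = Mul(Mul(4, Pow(-6, 2)), 7067) = Mul(Mul(4, 36), 7067) = Mul(144, 7067) = 1017648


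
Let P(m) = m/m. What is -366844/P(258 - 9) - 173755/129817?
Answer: -47622761303/129817 ≈ -3.6685e+5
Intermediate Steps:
P(m) = 1
-366844/P(258 - 9) - 173755/129817 = -366844/1 - 173755/129817 = -366844*1 - 173755*1/129817 = -366844 - 173755/129817 = -47622761303/129817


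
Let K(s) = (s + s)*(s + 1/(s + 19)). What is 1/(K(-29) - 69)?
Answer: 5/8094 ≈ 0.00061774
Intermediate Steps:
K(s) = 2*s*(s + 1/(19 + s)) (K(s) = (2*s)*(s + 1/(19 + s)) = 2*s*(s + 1/(19 + s)))
1/(K(-29) - 69) = 1/(2*(-29)*(1 + (-29)² + 19*(-29))/(19 - 29) - 69) = 1/(2*(-29)*(1 + 841 - 551)/(-10) - 69) = 1/(2*(-29)*(-⅒)*291 - 69) = 1/(8439/5 - 69) = 1/(8094/5) = 5/8094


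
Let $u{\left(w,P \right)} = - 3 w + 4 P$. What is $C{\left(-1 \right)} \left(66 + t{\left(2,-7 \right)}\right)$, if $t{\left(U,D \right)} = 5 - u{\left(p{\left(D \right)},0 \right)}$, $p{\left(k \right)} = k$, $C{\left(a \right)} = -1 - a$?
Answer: $0$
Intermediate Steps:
$t{\left(U,D \right)} = 5 + 3 D$ ($t{\left(U,D \right)} = 5 - \left(- 3 D + 4 \cdot 0\right) = 5 - \left(- 3 D + 0\right) = 5 - - 3 D = 5 + 3 D$)
$C{\left(-1 \right)} \left(66 + t{\left(2,-7 \right)}\right) = \left(-1 - -1\right) \left(66 + \left(5 + 3 \left(-7\right)\right)\right) = \left(-1 + 1\right) \left(66 + \left(5 - 21\right)\right) = 0 \left(66 - 16\right) = 0 \cdot 50 = 0$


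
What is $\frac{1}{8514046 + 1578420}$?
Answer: $\frac{1}{10092466} \approx 9.9084 \cdot 10^{-8}$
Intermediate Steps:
$\frac{1}{8514046 + 1578420} = \frac{1}{10092466}$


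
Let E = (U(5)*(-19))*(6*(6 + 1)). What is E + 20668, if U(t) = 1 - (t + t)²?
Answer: 99670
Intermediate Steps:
U(t) = 1 - 4*t² (U(t) = 1 - (2*t)² = 1 - 4*t²)
E = 79002 (E = ((1 - 4*5²)*(-19))*(6*(6 + 1)) = ((1 - 4*25)*(-19))*(6*7) = ((1 - 100)*(-19))*42 = -99*(-19)*42 = 1881*42 = 79002)
E + 20668 = 79002 + 20668 = 99670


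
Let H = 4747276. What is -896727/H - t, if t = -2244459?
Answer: 10655065446957/4747276 ≈ 2.2445e+6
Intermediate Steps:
-896727/H - t = -896727/4747276 - 1*(-2244459) = -896727*1/4747276 + 2244459 = -896727/4747276 + 2244459 = 10655065446957/4747276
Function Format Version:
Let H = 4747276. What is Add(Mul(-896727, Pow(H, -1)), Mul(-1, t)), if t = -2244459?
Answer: Rational(10655065446957, 4747276) ≈ 2.2445e+6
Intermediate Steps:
Add(Mul(-896727, Pow(H, -1)), Mul(-1, t)) = Add(Mul(-896727, Pow(4747276, -1)), Mul(-1, -2244459)) = Add(Mul(-896727, Rational(1, 4747276)), 2244459) = Add(Rational(-896727, 4747276), 2244459) = Rational(10655065446957, 4747276)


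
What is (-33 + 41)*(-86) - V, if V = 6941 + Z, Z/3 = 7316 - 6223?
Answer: -10908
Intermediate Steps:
Z = 3279 (Z = 3*(7316 - 6223) = 3*1093 = 3279)
V = 10220 (V = 6941 + 3279 = 10220)
(-33 + 41)*(-86) - V = (-33 + 41)*(-86) - 1*10220 = 8*(-86) - 10220 = -688 - 10220 = -10908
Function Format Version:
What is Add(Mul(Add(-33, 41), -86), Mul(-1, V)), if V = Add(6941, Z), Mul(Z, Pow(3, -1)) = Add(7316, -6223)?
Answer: -10908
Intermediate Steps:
Z = 3279 (Z = Mul(3, Add(7316, -6223)) = Mul(3, 1093) = 3279)
V = 10220 (V = Add(6941, 3279) = 10220)
Add(Mul(Add(-33, 41), -86), Mul(-1, V)) = Add(Mul(Add(-33, 41), -86), Mul(-1, 10220)) = Add(Mul(8, -86), -10220) = Add(-688, -10220) = -10908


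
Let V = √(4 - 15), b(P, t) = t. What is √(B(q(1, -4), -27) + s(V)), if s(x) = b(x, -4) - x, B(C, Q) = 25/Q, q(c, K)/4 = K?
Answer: √(-399 - 81*I*√11)/9 ≈ 0.71151 - 2.3307*I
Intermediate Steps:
q(c, K) = 4*K
V = I*√11 (V = √(-11) = I*√11 ≈ 3.3166*I)
s(x) = -4 - x
√(B(q(1, -4), -27) + s(V)) = √(25/(-27) + (-4 - I*√11)) = √(25*(-1/27) + (-4 - I*√11)) = √(-25/27 + (-4 - I*√11)) = √(-133/27 - I*√11)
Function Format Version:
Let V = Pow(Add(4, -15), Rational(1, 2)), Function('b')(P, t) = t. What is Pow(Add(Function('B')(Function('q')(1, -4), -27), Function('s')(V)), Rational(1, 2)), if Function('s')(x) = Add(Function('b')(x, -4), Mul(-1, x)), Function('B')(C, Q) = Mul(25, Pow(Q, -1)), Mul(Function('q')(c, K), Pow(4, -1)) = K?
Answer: Mul(Rational(1, 9), Pow(Add(-399, Mul(-81, I, Pow(11, Rational(1, 2)))), Rational(1, 2))) ≈ Add(0.71151, Mul(-2.3307, I))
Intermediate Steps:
Function('q')(c, K) = Mul(4, K)
V = Mul(I, Pow(11, Rational(1, 2))) (V = Pow(-11, Rational(1, 2)) = Mul(I, Pow(11, Rational(1, 2))) ≈ Mul(3.3166, I))
Function('s')(x) = Add(-4, Mul(-1, x))
Pow(Add(Function('B')(Function('q')(1, -4), -27), Function('s')(V)), Rational(1, 2)) = Pow(Add(Mul(25, Pow(-27, -1)), Add(-4, Mul(-1, Mul(I, Pow(11, Rational(1, 2)))))), Rational(1, 2)) = Pow(Add(Mul(25, Rational(-1, 27)), Add(-4, Mul(-1, I, Pow(11, Rational(1, 2))))), Rational(1, 2)) = Pow(Add(Rational(-25, 27), Add(-4, Mul(-1, I, Pow(11, Rational(1, 2))))), Rational(1, 2)) = Pow(Add(Rational(-133, 27), Mul(-1, I, Pow(11, Rational(1, 2)))), Rational(1, 2))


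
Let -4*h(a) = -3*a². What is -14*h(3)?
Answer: -189/2 ≈ -94.500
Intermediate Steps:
h(a) = 3*a²/4 (h(a) = -(-3)*a²/4 = 3*a²/4)
-14*h(3) = -21*3²/2 = -21*9/2 = -14*27/4 = -189/2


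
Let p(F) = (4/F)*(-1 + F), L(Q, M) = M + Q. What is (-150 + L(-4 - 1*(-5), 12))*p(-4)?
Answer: -685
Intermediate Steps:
p(F) = 4*(-1 + F)/F
(-150 + L(-4 - 1*(-5), 12))*p(-4) = (-150 + (12 + (-4 - 1*(-5))))*(4 - 4/(-4)) = (-150 + (12 + (-4 + 5)))*(4 - 4*(-¼)) = (-150 + (12 + 1))*(4 + 1) = (-150 + 13)*5 = -137*5 = -685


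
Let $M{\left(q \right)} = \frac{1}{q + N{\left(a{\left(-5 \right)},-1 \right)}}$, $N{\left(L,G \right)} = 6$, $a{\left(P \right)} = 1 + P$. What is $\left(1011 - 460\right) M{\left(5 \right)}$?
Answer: $\frac{551}{11} \approx 50.091$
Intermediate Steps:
$M{\left(q \right)} = \frac{1}{6 + q}$ ($M{\left(q \right)} = \frac{1}{q + 6} = \frac{1}{6 + q}$)
$\left(1011 - 460\right) M{\left(5 \right)} = \frac{1011 - 460}{6 + 5} = \frac{1011 + \left(-537 + 77\right)}{11} = \left(1011 - 460\right) \frac{1}{11} = 551 \cdot \frac{1}{11} = \frac{551}{11}$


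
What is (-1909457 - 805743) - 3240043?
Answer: -5955243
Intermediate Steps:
(-1909457 - 805743) - 3240043 = -2715200 - 3240043 = -5955243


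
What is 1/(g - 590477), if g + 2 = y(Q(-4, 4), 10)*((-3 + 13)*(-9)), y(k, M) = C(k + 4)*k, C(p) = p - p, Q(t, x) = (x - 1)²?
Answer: -1/590479 ≈ -1.6935e-6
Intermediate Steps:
Q(t, x) = (-1 + x)²
C(p) = 0
y(k, M) = 0 (y(k, M) = 0*k = 0)
g = -2 (g = -2 + 0*((-3 + 13)*(-9)) = -2 + 0*(10*(-9)) = -2 + 0*(-90) = -2 + 0 = -2)
1/(g - 590477) = 1/(-2 - 590477) = 1/(-590479) = -1/590479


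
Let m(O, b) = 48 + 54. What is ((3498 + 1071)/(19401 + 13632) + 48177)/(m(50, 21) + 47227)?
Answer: 530478470/521139619 ≈ 1.0179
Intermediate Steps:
m(O, b) = 102
((3498 + 1071)/(19401 + 13632) + 48177)/(m(50, 21) + 47227) = ((3498 + 1071)/(19401 + 13632) + 48177)/(102 + 47227) = (4569/33033 + 48177)/47329 = (4569*(1/33033) + 48177)*(1/47329) = (1523/11011 + 48177)*(1/47329) = (530478470/11011)*(1/47329) = 530478470/521139619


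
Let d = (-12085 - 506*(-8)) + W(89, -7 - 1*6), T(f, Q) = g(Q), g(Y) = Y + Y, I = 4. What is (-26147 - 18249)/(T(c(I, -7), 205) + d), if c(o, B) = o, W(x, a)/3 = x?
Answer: 11099/1840 ≈ 6.0321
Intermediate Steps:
W(x, a) = 3*x
g(Y) = 2*Y
T(f, Q) = 2*Q
d = -7770 (d = (-12085 - 506*(-8)) + 3*89 = (-12085 + 4048) + 267 = -8037 + 267 = -7770)
(-26147 - 18249)/(T(c(I, -7), 205) + d) = (-26147 - 18249)/(2*205 - 7770) = -44396/(410 - 7770) = -44396/(-7360) = -44396*(-1/7360) = 11099/1840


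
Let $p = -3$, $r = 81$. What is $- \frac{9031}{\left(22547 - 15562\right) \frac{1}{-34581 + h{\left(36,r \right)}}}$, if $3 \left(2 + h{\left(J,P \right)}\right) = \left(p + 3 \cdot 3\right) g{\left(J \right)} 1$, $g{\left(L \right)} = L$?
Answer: $\frac{28333531}{635} \approx 44620.0$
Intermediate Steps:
$h{\left(J,P \right)} = -2 + 2 J$ ($h{\left(J,P \right)} = -2 + \frac{\left(-3 + 3 \cdot 3\right) J 1}{3} = -2 + \frac{\left(-3 + 9\right) J 1}{3} = -2 + \frac{6 J 1}{3} = -2 + \frac{6 J}{3} = -2 + 2 J$)
$- \frac{9031}{\left(22547 - 15562\right) \frac{1}{-34581 + h{\left(36,r \right)}}} = - \frac{9031}{\left(22547 - 15562\right) \frac{1}{-34581 + \left(-2 + 2 \cdot 36\right)}} = - \frac{9031}{6985 \frac{1}{-34581 + \left(-2 + 72\right)}} = - \frac{9031}{6985 \frac{1}{-34581 + 70}} = - \frac{9031}{6985 \frac{1}{-34511}} = - \frac{9031}{6985 \left(- \frac{1}{34511}\right)} = - \frac{9031}{- \frac{6985}{34511}} = \left(-9031\right) \left(- \frac{34511}{6985}\right) = \frac{28333531}{635}$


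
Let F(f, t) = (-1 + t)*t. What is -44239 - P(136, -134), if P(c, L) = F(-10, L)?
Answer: -62329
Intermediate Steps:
F(f, t) = t*(-1 + t)
P(c, L) = L*(-1 + L)
-44239 - P(136, -134) = -44239 - (-134)*(-1 - 134) = -44239 - (-134)*(-135) = -44239 - 1*18090 = -44239 - 18090 = -62329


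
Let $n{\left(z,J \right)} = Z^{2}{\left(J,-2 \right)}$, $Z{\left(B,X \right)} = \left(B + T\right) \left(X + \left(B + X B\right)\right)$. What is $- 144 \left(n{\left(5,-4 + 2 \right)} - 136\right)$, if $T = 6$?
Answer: $19584$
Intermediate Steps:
$Z{\left(B,X \right)} = \left(6 + B\right) \left(B + X + B X\right)$ ($Z{\left(B,X \right)} = \left(B + 6\right) \left(X + \left(B + X B\right)\right) = \left(6 + B\right) \left(X + \left(B + B X\right)\right) = \left(6 + B\right) \left(B + X + B X\right)$)
$n{\left(z,J \right)} = \left(-12 - J^{2} - 8 J\right)^{2}$ ($n{\left(z,J \right)} = \left(J^{2} + 6 J + 6 \left(-2\right) - 2 J^{2} + 7 J \left(-2\right)\right)^{2} = \left(J^{2} + 6 J - 12 - 2 J^{2} - 14 J\right)^{2} = \left(-12 - J^{2} - 8 J\right)^{2}$)
$- 144 \left(n{\left(5,-4 + 2 \right)} - 136\right) = - 144 \left(\left(12 + \left(-4 + 2\right)^{2} + 8 \left(-4 + 2\right)\right)^{2} - 136\right) = - 144 \left(\left(12 + \left(-2\right)^{2} + 8 \left(-2\right)\right)^{2} - 136\right) = - 144 \left(\left(12 + 4 - 16\right)^{2} - 136\right) = - 144 \left(0^{2} - 136\right) = - 144 \left(0 - 136\right) = \left(-144\right) \left(-136\right) = 19584$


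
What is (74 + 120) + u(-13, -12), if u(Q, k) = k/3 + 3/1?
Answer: 193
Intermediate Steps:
u(Q, k) = 3 + k/3 (u(Q, k) = k*(1/3) + 3*1 = k/3 + 3 = 3 + k/3)
(74 + 120) + u(-13, -12) = (74 + 120) + (3 + (1/3)*(-12)) = 194 + (3 - 4) = 194 - 1 = 193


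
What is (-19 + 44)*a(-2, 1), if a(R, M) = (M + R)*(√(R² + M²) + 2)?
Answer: -50 - 25*√5 ≈ -105.90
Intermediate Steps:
a(R, M) = (2 + √(M² + R²))*(M + R) (a(R, M) = (M + R)*(√(M² + R²) + 2) = (M + R)*(2 + √(M² + R²)) = (2 + √(M² + R²))*(M + R))
(-19 + 44)*a(-2, 1) = (-19 + 44)*(2*1 + 2*(-2) + 1*√(1² + (-2)²) - 2*√(1² + (-2)²)) = 25*(2 - 4 + 1*√(1 + 4) - 2*√(1 + 4)) = 25*(2 - 4 + 1*√5 - 2*√5) = 25*(2 - 4 + √5 - 2*√5) = 25*(-2 - √5) = -50 - 25*√5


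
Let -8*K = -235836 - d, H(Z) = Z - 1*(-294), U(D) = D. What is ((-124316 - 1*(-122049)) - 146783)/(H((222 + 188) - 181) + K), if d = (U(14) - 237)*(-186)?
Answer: -596200/140749 ≈ -4.2359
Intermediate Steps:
d = 41478 (d = (14 - 237)*(-186) = -223*(-186) = 41478)
H(Z) = 294 + Z (H(Z) = Z + 294 = 294 + Z)
K = 138657/4 (K = -(-235836 - 1*41478)/8 = -(-235836 - 41478)/8 = -⅛*(-277314) = 138657/4 ≈ 34664.)
((-124316 - 1*(-122049)) - 146783)/(H((222 + 188) - 181) + K) = ((-124316 - 1*(-122049)) - 146783)/((294 + ((222 + 188) - 181)) + 138657/4) = ((-124316 + 122049) - 146783)/((294 + (410 - 181)) + 138657/4) = (-2267 - 146783)/((294 + 229) + 138657/4) = -149050/(523 + 138657/4) = -149050/140749/4 = -149050*4/140749 = -596200/140749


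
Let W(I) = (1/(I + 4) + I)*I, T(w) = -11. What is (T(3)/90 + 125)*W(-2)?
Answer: 11239/30 ≈ 374.63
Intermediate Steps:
W(I) = I*(I + 1/(4 + I)) (W(I) = (1/(4 + I) + I)*I = (I + 1/(4 + I))*I = I*(I + 1/(4 + I)))
(T(3)/90 + 125)*W(-2) = (-11/90 + 125)*(-2*(1 + (-2)² + 4*(-2))/(4 - 2)) = (-11*1/90 + 125)*(-2*(1 + 4 - 8)/2) = (-11/90 + 125)*(-2*½*(-3)) = (11239/90)*3 = 11239/30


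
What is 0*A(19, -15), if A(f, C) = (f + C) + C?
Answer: 0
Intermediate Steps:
A(f, C) = f + 2*C (A(f, C) = (C + f) + C = f + 2*C)
0*A(19, -15) = 0*(19 + 2*(-15)) = 0*(19 - 30) = 0*(-11) = 0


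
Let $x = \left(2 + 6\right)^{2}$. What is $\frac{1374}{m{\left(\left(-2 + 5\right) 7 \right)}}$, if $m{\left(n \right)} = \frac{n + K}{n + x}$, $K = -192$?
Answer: $- \frac{38930}{57} \approx -682.98$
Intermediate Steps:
$x = 64$ ($x = 8^{2} = 64$)
$m{\left(n \right)} = \frac{-192 + n}{64 + n}$ ($m{\left(n \right)} = \frac{n - 192}{n + 64} = \frac{-192 + n}{64 + n}$)
$\frac{1374}{m{\left(\left(-2 + 5\right) 7 \right)}} = \frac{1374}{\frac{1}{64 + \left(-2 + 5\right) 7} \left(-192 + \left(-2 + 5\right) 7\right)} = \frac{1374}{\frac{1}{64 + 3 \cdot 7} \left(-192 + 3 \cdot 7\right)} = \frac{1374}{\frac{1}{64 + 21} \left(-192 + 21\right)} = \frac{1374}{\frac{1}{85} \left(-171\right)} = \frac{1374}{- \frac{171}{85}} = 1374 \left(- \frac{85}{171}\right) = - \frac{38930}{57}$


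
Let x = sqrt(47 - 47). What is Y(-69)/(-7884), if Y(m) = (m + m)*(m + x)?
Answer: -529/438 ≈ -1.2078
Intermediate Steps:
x = 0 (x = sqrt(0) = 0)
Y(m) = 2*m**2 (Y(m) = (m + m)*(m + 0) = (2*m)*m = 2*m**2)
Y(-69)/(-7884) = (2*(-69)**2)/(-7884) = (2*4761)*(-1/7884) = 9522*(-1/7884) = -529/438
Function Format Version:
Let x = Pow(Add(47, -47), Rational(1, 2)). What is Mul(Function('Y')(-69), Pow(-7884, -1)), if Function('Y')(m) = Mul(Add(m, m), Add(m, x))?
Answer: Rational(-529, 438) ≈ -1.2078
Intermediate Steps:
x = 0 (x = Pow(0, Rational(1, 2)) = 0)
Function('Y')(m) = Mul(2, Pow(m, 2)) (Function('Y')(m) = Mul(Add(m, m), Add(m, 0)) = Mul(Mul(2, m), m) = Mul(2, Pow(m, 2)))
Mul(Function('Y')(-69), Pow(-7884, -1)) = Mul(Mul(2, Pow(-69, 2)), Pow(-7884, -1)) = Mul(Mul(2, 4761), Rational(-1, 7884)) = Mul(9522, Rational(-1, 7884)) = Rational(-529, 438)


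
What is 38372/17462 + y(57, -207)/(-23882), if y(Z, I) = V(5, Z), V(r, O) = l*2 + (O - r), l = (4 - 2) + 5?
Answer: 228811903/104256871 ≈ 2.1947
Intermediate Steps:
l = 7 (l = 2 + 5 = 7)
V(r, O) = 14 + O - r (V(r, O) = 7*2 + (O - r) = 14 + (O - r) = 14 + O - r)
y(Z, I) = 9 + Z (y(Z, I) = 14 + Z - 1*5 = 14 + Z - 5 = 9 + Z)
38372/17462 + y(57, -207)/(-23882) = 38372/17462 + (9 + 57)/(-23882) = 38372*(1/17462) + 66*(-1/23882) = 19186/8731 - 33/11941 = 228811903/104256871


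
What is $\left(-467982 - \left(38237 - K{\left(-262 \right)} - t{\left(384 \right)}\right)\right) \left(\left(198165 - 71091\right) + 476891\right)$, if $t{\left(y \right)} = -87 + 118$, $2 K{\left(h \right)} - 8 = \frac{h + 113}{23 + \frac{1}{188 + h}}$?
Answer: $- \frac{520028660330605}{1701} \approx -3.0572 \cdot 10^{11}$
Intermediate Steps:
$K{\left(h \right)} = 4 + \frac{113 + h}{2 \left(23 + \frac{1}{188 + h}\right)}$ ($K{\left(h \right)} = 4 + \frac{\left(h + 113\right) \frac{1}{23 + \frac{1}{188 + h}}}{2} = 4 + \frac{\left(113 + h\right) \frac{1}{23 + \frac{1}{188 + h}}}{2} = 4 + \frac{\frac{1}{23 + \frac{1}{188 + h}} \left(113 + h\right)}{2} = 4 + \frac{113 + h}{2 \left(23 + \frac{1}{188 + h}\right)}$)
$t{\left(y \right)} = 31$
$\left(-467982 - \left(38237 - K{\left(-262 \right)} - t{\left(384 \right)}\right)\right) \left(\left(198165 - 71091\right) + 476891\right) = \left(-467982 - \left(38206 - \frac{55844 + \left(-262\right)^{2} + 485 \left(-262\right)}{2 \left(4325 + 23 \left(-262\right)\right)}\right)\right) \left(\left(198165 - 71091\right) + 476891\right) = \left(-467982 - \left(38206 - \frac{55844 + 68644 - 127070}{2 \left(4325 - 6026\right)}\right)\right) \left(127074 + 476891\right) = \left(-467982 - \left(38206 - \frac{1}{2} \frac{1}{-1701} \left(-2582\right)\right)\right) 603965 = \left(-467982 - \left(38206 - \frac{1291}{1701}\right)\right) 603965 = \left(-467982 + \left(\left(31 + \frac{1291}{1701}\right) - 38237\right)\right) 603965 = \left(-467982 + \left(\frac{54022}{1701} - 38237\right)\right) 603965 = \left(-467982 - \frac{64987115}{1701}\right) 603965 = \left(- \frac{861024497}{1701}\right) 603965 = - \frac{520028660330605}{1701}$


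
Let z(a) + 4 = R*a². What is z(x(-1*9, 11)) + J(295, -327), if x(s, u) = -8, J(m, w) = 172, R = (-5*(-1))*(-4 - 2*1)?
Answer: -1752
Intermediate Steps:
R = -30 (R = 5*(-4 - 2) = 5*(-6) = -30)
z(a) = -4 - 30*a²
z(x(-1*9, 11)) + J(295, -327) = (-4 - 30*(-8)²) + 172 = (-4 - 30*64) + 172 = (-4 - 1920) + 172 = -1924 + 172 = -1752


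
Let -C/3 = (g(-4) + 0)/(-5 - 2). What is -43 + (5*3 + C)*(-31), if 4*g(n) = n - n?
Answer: -508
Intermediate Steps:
g(n) = 0 (g(n) = (n - n)/4 = (¼)*0 = 0)
C = 0 (C = -3*(0 + 0)/(-5 - 2) = -0/(-7) = -0*(-1)/7 = -3*0 = 0)
-43 + (5*3 + C)*(-31) = -43 + (5*3 + 0)*(-31) = -43 + (15 + 0)*(-31) = -43 + 15*(-31) = -43 - 465 = -508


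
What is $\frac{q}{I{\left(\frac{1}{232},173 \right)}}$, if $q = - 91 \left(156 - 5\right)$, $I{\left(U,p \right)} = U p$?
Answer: $- \frac{3187912}{173} \approx -18427.0$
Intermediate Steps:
$q = -13741$ ($q = \left(-91\right) 151 = -13741$)
$\frac{q}{I{\left(\frac{1}{232},173 \right)}} = - \frac{13741}{\frac{1}{232} \cdot 173} = - \frac{13741}{\frac{173}{232}} = \left(-13741\right) \frac{232}{173} = - \frac{3187912}{173}$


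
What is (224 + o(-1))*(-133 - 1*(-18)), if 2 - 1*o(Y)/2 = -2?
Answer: -26680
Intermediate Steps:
o(Y) = 8 (o(Y) = 4 - 2*(-2) = 4 + 4 = 8)
(224 + o(-1))*(-133 - 1*(-18)) = (224 + 8)*(-133 - 1*(-18)) = 232*(-133 + 18) = 232*(-115) = -26680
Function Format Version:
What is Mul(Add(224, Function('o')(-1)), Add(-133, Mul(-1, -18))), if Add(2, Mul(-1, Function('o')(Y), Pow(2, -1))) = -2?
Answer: -26680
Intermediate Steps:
Function('o')(Y) = 8 (Function('o')(Y) = Add(4, Mul(-2, -2)) = Add(4, 4) = 8)
Mul(Add(224, Function('o')(-1)), Add(-133, Mul(-1, -18))) = Mul(Add(224, 8), Add(-133, Mul(-1, -18))) = Mul(232, Add(-133, 18)) = Mul(232, -115) = -26680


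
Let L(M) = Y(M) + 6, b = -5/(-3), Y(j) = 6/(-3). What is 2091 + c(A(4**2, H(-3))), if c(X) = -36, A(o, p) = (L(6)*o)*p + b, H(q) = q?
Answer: 2055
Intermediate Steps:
Y(j) = -2 (Y(j) = 6*(-1/3) = -2)
b = 5/3 (b = -5*(-1/3) = 5/3 ≈ 1.6667)
L(M) = 4 (L(M) = -2 + 6 = 4)
A(o, p) = 5/3 + 4*o*p (A(o, p) = (4*o)*p + 5/3 = 4*o*p + 5/3 = 5/3 + 4*o*p)
2091 + c(A(4**2, H(-3))) = 2091 - 36 = 2055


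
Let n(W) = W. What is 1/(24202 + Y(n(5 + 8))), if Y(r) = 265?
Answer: 1/24467 ≈ 4.0871e-5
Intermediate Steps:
1/(24202 + Y(n(5 + 8))) = 1/(24202 + 265) = 1/24467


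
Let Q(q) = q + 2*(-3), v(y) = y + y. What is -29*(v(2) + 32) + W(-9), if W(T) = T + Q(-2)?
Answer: -1061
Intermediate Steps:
v(y) = 2*y
Q(q) = -6 + q (Q(q) = q - 6 = -6 + q)
W(T) = -8 + T (W(T) = T + (-6 - 2) = T - 8 = -8 + T)
-29*(v(2) + 32) + W(-9) = -29*(2*2 + 32) + (-8 - 9) = -29*(4 + 32) - 17 = -29*36 - 17 = -1044 - 17 = -1061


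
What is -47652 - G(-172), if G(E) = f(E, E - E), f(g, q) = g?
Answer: -47480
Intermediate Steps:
G(E) = E
-47652 - G(-172) = -47652 - 1*(-172) = -47652 + 172 = -47480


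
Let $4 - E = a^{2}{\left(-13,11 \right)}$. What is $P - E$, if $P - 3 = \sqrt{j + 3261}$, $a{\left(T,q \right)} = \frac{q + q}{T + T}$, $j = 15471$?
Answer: $- \frac{48}{169} + 2 \sqrt{4683} \approx 136.58$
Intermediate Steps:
$a{\left(T,q \right)} = \frac{q}{T}$ ($a{\left(T,q \right)} = \frac{2 q}{2 T} = 2 q \frac{1}{2 T} = \frac{q}{T}$)
$E = \frac{555}{169}$ ($E = 4 - \left(\frac{11}{-13}\right)^{2} = 4 - \left(11 \left(- \frac{1}{13}\right)\right)^{2} = 4 - \left(- \frac{11}{13}\right)^{2} = 4 - \frac{121}{169} = \frac{555}{169} \approx 3.284$)
$P = 3 + 2 \sqrt{4683}$ ($P = 3 + \sqrt{15471 + 3261} = 3 + \sqrt{18732} = 3 + 2 \sqrt{4683} \approx 139.86$)
$P - E = \left(3 + 2 \sqrt{4683}\right) - \frac{555}{169} = - \frac{48}{169} + 2 \sqrt{4683}$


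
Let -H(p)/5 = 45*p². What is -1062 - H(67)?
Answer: 1008963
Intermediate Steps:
H(p) = -225*p²
-1062 - H(67) = -1062 - (-225)*67² = -1062 - (-225)*4489 = -1062 - 1*(-1010025) = -1062 + 1010025 = 1008963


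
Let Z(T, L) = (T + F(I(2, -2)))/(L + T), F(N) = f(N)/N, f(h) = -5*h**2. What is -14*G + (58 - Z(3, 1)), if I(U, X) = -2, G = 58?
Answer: -3029/4 ≈ -757.25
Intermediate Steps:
F(N) = -5*N (F(N) = (-5*N**2)/N = -5*N)
Z(T, L) = (10 + T)/(L + T) (Z(T, L) = (T - 5*(-2))/(L + T) = (T + 10)/(L + T) = (10 + T)/(L + T))
-14*G + (58 - Z(3, 1)) = -14*58 + (58 - (10 + 3)/(1 + 3)) = -812 + (58 - 13/4) = -812 + 219/4 = -3029/4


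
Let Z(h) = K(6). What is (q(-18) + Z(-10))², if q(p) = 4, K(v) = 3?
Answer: 49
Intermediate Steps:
Z(h) = 3
(q(-18) + Z(-10))² = (4 + 3)² = 7² = 49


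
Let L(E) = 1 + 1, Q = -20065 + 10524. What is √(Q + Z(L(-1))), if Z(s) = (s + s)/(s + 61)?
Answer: I*√4207553/21 ≈ 97.678*I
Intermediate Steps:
Q = -9541
L(E) = 2
Z(s) = 2*s/(61 + s) (Z(s) = (2*s)/(61 + s) = 2*s/(61 + s))
√(Q + Z(L(-1))) = √(-9541 + 2*2/(61 + 2)) = √(-9541 + 2*2/63) = √(-9541 + 2*2*(1/63)) = √(-9541 + 4/63) = √(-601079/63) = I*√4207553/21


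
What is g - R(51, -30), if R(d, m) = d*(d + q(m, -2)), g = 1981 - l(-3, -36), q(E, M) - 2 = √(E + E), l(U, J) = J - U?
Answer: -689 - 102*I*√15 ≈ -689.0 - 395.04*I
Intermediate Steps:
q(E, M) = 2 + √2*√E (q(E, M) = 2 + √(E + E) = 2 + √(2*E) = 2 + √2*√E)
g = 2014 (g = 1981 - (-36 - 1*(-3)) = 1981 - (-36 + 3) = 1981 - 1*(-33) = 1981 + 33 = 2014)
R(d, m) = d*(2 + d + √2*√m) (R(d, m) = d*(d + (2 + √2*√m)) = d*(2 + d + √2*√m))
g - R(51, -30) = 2014 - 51*(2 + 51 + √2*√(-30)) = 2014 - 51*(2 + 51 + √2*(I*√30)) = 2014 - 51*(2 + 51 + 2*I*√15) = 2014 - 51*(53 + 2*I*√15) = 2014 - (2703 + 102*I*√15) = 2014 + (-2703 - 102*I*√15) = -689 - 102*I*√15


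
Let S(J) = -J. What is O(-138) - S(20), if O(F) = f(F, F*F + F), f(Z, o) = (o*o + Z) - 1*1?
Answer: 357436717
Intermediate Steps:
f(Z, o) = -1 + Z + o² (f(Z, o) = (o² + Z) - 1 = (Z + o²) - 1 = -1 + Z + o²)
O(F) = -1 + F + (F + F²)² (O(F) = -1 + F + (F*F + F)² = -1 + F + (F² + F)² = -1 + F + (F + F²)²)
O(-138) - S(20) = (-1 - 138 + (-138)²*(1 - 138)²) - (-1)*20 = (-1 - 138 + 19044*(-137)²) - 1*(-20) = (-1 - 138 + 19044*18769) + 20 = (-1 - 138 + 357436836) + 20 = 357436697 + 20 = 357436717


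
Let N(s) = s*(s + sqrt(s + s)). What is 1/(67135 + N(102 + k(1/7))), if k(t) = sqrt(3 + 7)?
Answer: 1/(67135 + (102 + sqrt(10))**2 + sqrt(2)*(102 + sqrt(10))**(3/2)) ≈ 1.2544e-5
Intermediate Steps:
k(t) = sqrt(10)
N(s) = s*(s + sqrt(2)*sqrt(s)) (N(s) = s*(s + sqrt(2*s)) = s*(s + sqrt(2)*sqrt(s)))
1/(67135 + N(102 + k(1/7))) = 1/(67135 + ((102 + sqrt(10))**2 + sqrt(2)*(102 + sqrt(10))**(3/2))) = 1/(67135 + (102 + sqrt(10))**2 + sqrt(2)*(102 + sqrt(10))**(3/2))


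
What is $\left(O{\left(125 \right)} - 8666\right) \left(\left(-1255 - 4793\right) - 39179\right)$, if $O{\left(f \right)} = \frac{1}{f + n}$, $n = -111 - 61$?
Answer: $\frac{18421092781}{47} \approx 3.9194 \cdot 10^{8}$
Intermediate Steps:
$n = -172$
$O{\left(f \right)} = \frac{1}{-172 + f}$ ($O{\left(f \right)} = \frac{1}{f - 172} = \frac{1}{-172 + f}$)
$\left(O{\left(125 \right)} - 8666\right) \left(\left(-1255 - 4793\right) - 39179\right) = \left(\frac{1}{-172 + 125} - 8666\right) \left(\left(-1255 - 4793\right) - 39179\right) = \left(\frac{1}{-47} - 8666\right) \left(-6048 - 39179\right) = \left(- \frac{1}{47} - 8666\right) \left(-45227\right) = \left(- \frac{407303}{47}\right) \left(-45227\right) = \frac{18421092781}{47}$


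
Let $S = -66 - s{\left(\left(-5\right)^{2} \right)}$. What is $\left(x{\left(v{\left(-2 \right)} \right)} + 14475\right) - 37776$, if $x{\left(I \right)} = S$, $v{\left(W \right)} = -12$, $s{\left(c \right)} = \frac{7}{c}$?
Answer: $- \frac{584182}{25} \approx -23367.0$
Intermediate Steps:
$S = - \frac{1657}{25}$ ($S = -66 - \frac{7}{\left(-5\right)^{2}} = -66 - \frac{7}{25} = - \frac{1657}{25} \approx -66.28$)
$x{\left(I \right)} = - \frac{1657}{25}$
$\left(x{\left(v{\left(-2 \right)} \right)} + 14475\right) - 37776 = \left(- \frac{1657}{25} + 14475\right) - 37776 = \frac{360218}{25} - 37776 = - \frac{584182}{25}$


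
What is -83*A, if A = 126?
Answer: -10458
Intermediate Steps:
-83*A = -83*126 = -10458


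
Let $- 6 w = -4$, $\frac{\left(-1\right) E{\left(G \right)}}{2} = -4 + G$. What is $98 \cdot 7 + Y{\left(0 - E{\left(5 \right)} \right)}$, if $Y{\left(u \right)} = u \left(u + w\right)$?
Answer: $\frac{2074}{3} \approx 691.33$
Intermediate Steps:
$E{\left(G \right)} = 8 - 2 G$ ($E{\left(G \right)} = - 2 \left(-4 + G\right) = 8 - 2 G$)
$w = \frac{2}{3}$ ($w = \left(- \frac{1}{6}\right) \left(-4\right) = \frac{2}{3} \approx 0.66667$)
$Y{\left(u \right)} = u \left(\frac{2}{3} + u\right)$ ($Y{\left(u \right)} = u \left(u + \frac{2}{3}\right) = u \left(\frac{2}{3} + u\right)$)
$98 \cdot 7 + Y{\left(0 - E{\left(5 \right)} \right)} = 98 \cdot 7 + \frac{\left(0 - \left(8 - 10\right)\right) \left(2 + 3 \left(0 - \left(8 - 10\right)\right)\right)}{3} = 686 + \frac{\left(0 - \left(8 - 10\right)\right) \left(2 + 3 \left(0 - \left(8 - 10\right)\right)\right)}{3} = 686 + \frac{\left(0 - -2\right) \left(2 + 3 \left(0 - -2\right)\right)}{3} = 686 + \frac{\left(0 + 2\right) \left(2 + 3 \left(0 + 2\right)\right)}{3} = 686 + \frac{1}{3} \cdot 2 \left(2 + 3 \cdot 2\right) = 686 + \frac{1}{3} \cdot 2 \left(2 + 6\right) = 686 + \frac{1}{3} \cdot 2 \cdot 8 = 686 + \frac{16}{3} = \frac{2074}{3}$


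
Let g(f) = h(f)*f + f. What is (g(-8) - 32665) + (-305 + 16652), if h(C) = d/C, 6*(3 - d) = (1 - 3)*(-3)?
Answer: -16324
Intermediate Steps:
d = 2 (d = 3 - (1 - 3)*(-3)/6 = 3 - (-1)*(-3)/3 = 3 - 1/6*6 = 3 - 1 = 2)
h(C) = 2/C
g(f) = 2 + f (g(f) = (2/f)*f + f = 2 + f)
(g(-8) - 32665) + (-305 + 16652) = ((2 - 8) - 32665) + (-305 + 16652) = (-6 - 32665) + 16347 = -32671 + 16347 = -16324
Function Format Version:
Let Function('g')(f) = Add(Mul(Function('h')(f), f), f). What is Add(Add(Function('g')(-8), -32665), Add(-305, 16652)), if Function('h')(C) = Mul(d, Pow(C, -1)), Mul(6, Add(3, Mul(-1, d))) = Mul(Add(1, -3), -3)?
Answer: -16324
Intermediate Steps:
d = 2 (d = Add(3, Mul(Rational(-1, 6), Mul(Add(1, -3), -3))) = Add(3, Mul(Rational(-1, 6), Mul(-2, -3))) = Add(3, Mul(Rational(-1, 6), 6)) = Add(3, -1) = 2)
Function('h')(C) = Mul(2, Pow(C, -1))
Function('g')(f) = Add(2, f) (Function('g')(f) = Add(Mul(Mul(2, Pow(f, -1)), f), f) = Add(2, f))
Add(Add(Function('g')(-8), -32665), Add(-305, 16652)) = Add(Add(Add(2, -8), -32665), Add(-305, 16652)) = Add(Add(-6, -32665), 16347) = Add(-32671, 16347) = -16324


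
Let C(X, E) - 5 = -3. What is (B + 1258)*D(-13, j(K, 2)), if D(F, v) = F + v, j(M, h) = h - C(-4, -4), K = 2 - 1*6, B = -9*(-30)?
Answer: -19864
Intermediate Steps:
B = 270
C(X, E) = 2 (C(X, E) = 5 - 3 = 2)
K = -4 (K = 2 - 6 = -4)
j(M, h) = -2 + h (j(M, h) = h - 1*2 = h - 2 = -2 + h)
(B + 1258)*D(-13, j(K, 2)) = (270 + 1258)*(-13 + (-2 + 2)) = 1528*(-13 + 0) = 1528*(-13) = -19864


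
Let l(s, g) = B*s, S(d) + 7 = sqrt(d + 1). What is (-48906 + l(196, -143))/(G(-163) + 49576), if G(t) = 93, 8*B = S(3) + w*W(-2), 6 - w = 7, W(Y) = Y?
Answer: -97959/99338 ≈ -0.98612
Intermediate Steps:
S(d) = -7 + sqrt(1 + d) (S(d) = -7 + sqrt(d + 1) = -7 + sqrt(1 + d))
w = -1 (w = 6 - 1*7 = 6 - 7 = -1)
B = -3/8 (B = ((-7 + sqrt(1 + 3)) - 1*(-2))/8 = ((-7 + sqrt(4)) + 2)/8 = ((-7 + 2) + 2)/8 = (-5 + 2)/8 = (1/8)*(-3) = -3/8 ≈ -0.37500)
l(s, g) = -3*s/8
(-48906 + l(196, -143))/(G(-163) + 49576) = (-48906 - 3/8*196)/(93 + 49576) = (-48906 - 147/2)/49669 = -97959/2*1/49669 = -97959/99338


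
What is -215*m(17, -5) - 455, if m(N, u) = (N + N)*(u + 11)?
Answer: -44315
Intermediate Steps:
m(N, u) = 2*N*(11 + u) (m(N, u) = (2*N)*(11 + u) = 2*N*(11 + u))
-215*m(17, -5) - 455 = -430*17*(11 - 5) - 455 = -430*17*6 - 455 = -215*204 - 455 = -43860 - 455 = -44315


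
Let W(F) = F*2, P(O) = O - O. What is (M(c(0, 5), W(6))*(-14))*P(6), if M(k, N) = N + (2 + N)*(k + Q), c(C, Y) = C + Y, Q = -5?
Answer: 0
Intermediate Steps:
P(O) = 0
W(F) = 2*F
M(k, N) = N + (-5 + k)*(2 + N) (M(k, N) = N + (2 + N)*(k - 5) = N + (2 + N)*(-5 + k) = N + (-5 + k)*(2 + N))
(M(c(0, 5), W(6))*(-14))*P(6) = ((-10 - 8*6 + 2*(0 + 5) + (2*6)*(0 + 5))*(-14))*0 = ((-10 - 4*12 + 2*5 + 12*5)*(-14))*0 = ((-10 - 48 + 10 + 60)*(-14))*0 = (12*(-14))*0 = -168*0 = 0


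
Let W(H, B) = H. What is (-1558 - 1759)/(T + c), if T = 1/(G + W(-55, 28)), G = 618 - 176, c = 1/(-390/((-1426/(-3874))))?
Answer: -323243208990/159833 ≈ -2.0224e+6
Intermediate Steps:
c = -713/755430 (c = 1/(-390/((-1426*(-1/3874)))) = 1/(-390/713/1937) = 1/(-390*1937/713) = 1/(-755430/713) = -713/755430 ≈ -0.00094383)
G = 442
T = 1/387 (T = 1/(442 - 55) = 1/387 ≈ 0.0025840)
(-1558 - 1759)/(T + c) = (-1558 - 1759)/(1/387 - 713/755430) = -3317/159833/97450470 = -3317*97450470/159833 = -323243208990/159833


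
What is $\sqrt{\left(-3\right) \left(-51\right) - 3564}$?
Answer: $3 i \sqrt{379} \approx 58.404 i$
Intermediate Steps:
$\sqrt{\left(-3\right) \left(-51\right) - 3564} = \sqrt{153 - 3564} = \sqrt{-3411} = 3 i \sqrt{379}$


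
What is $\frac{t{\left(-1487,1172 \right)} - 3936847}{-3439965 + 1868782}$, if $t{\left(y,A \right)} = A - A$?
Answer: $\frac{3936847}{1571183} \approx 2.5057$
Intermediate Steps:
$t{\left(y,A \right)} = 0$
$\frac{t{\left(-1487,1172 \right)} - 3936847}{-3439965 + 1868782} = \frac{0 - 3936847}{-3439965 + 1868782} = - \frac{3936847}{-1571183} = \left(-3936847\right) \left(- \frac{1}{1571183}\right) = \frac{3936847}{1571183}$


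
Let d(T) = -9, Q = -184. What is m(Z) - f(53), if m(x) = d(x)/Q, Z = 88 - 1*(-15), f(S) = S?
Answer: -9743/184 ≈ -52.951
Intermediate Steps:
Z = 103 (Z = 88 + 15 = 103)
m(x) = 9/184 (m(x) = -9/(-184) = -9*(-1/184) = 9/184)
m(Z) - f(53) = 9/184 - 1*53 = 9/184 - 53 = -9743/184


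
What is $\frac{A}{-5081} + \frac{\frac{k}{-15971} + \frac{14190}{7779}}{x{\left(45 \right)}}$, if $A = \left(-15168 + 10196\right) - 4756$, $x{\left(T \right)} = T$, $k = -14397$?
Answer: $\frac{18702382710611}{9468830341935} \approx 1.9752$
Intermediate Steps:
$A = -9728$ ($A = -4972 - 4756 = -9728$)
$\frac{A}{-5081} + \frac{\frac{k}{-15971} + \frac{14190}{7779}}{x{\left(45 \right)}} = - \frac{9728}{-5081} + \frac{- \frac{14397}{-15971} + \frac{14190}{7779}}{45} = \left(-9728\right) \left(- \frac{1}{5081}\right) + \left(\left(-14397\right) \left(- \frac{1}{15971}\right) + 14190 \cdot \frac{1}{7779}\right) \frac{1}{45} = \frac{9728}{5081} + \left(\frac{14397}{15971} + \frac{4730}{2593}\right) \frac{1}{45} = \frac{9728}{5081} + \frac{112874251}{41412803} \cdot \frac{1}{45} = \frac{9728}{5081} + \frac{112874251}{1863576135} = \frac{18702382710611}{9468830341935}$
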